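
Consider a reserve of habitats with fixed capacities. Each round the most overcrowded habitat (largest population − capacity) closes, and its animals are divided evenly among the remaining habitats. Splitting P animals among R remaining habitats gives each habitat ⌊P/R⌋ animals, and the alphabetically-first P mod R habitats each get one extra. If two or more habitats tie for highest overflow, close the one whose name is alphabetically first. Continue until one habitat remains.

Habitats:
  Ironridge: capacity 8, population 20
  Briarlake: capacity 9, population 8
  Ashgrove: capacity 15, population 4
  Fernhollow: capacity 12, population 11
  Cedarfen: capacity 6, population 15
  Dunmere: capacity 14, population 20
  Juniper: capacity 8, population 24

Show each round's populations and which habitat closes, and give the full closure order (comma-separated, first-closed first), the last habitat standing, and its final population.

Round 1: Ashgrove=4 Briarlake=8 Cedarfen=15 Dunmere=20 Fernhollow=11 Ironridge=20 Juniper=24 → close Juniper (overflow 16)
  24÷6 = 4 each, +1 to first 0
Round 2: Ashgrove=8 Briarlake=12 Cedarfen=19 Dunmere=24 Fernhollow=15 Ironridge=24 → close Ironridge (overflow 16)
  24÷5 = 4 each, +1 to first 4
Round 3: Ashgrove=13 Briarlake=17 Cedarfen=24 Dunmere=29 Fernhollow=19 → close Cedarfen (overflow 18)
  24÷4 = 6 each, +1 to first 0
Round 4: Ashgrove=19 Briarlake=23 Dunmere=35 Fernhollow=25 → close Dunmere (overflow 21)
  35÷3 = 11 each, +1 to first 2
Round 5: Ashgrove=31 Briarlake=35 Fernhollow=36 → close Briarlake (overflow 26)
  35÷2 = 17 each, +1 to first 1
Round 6: Ashgrove=49 Fernhollow=53 → close Fernhollow (overflow 41)
  53÷1 = 53 each, +1 to first 0

Closure order: Juniper, Ironridge, Cedarfen, Dunmere, Briarlake, Fernhollow
Last habitat: Ashgrove with 102 animals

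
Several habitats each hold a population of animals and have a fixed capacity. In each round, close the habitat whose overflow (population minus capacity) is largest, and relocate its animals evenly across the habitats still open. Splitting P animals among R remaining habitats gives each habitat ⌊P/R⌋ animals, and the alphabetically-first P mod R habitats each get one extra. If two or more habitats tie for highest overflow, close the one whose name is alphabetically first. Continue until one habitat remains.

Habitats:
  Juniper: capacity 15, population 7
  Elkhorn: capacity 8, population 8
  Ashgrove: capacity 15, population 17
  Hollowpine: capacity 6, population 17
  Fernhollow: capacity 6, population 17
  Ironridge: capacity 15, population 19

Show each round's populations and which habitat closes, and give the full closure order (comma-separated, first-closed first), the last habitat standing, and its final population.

Round 1: Ashgrove=17 Elkhorn=8 Fernhollow=17 Hollowpine=17 Ironridge=19 Juniper=7 → close Fernhollow (overflow 11)
  17÷5 = 3 each, +1 to first 2
Round 2: Ashgrove=21 Elkhorn=12 Hollowpine=20 Ironridge=22 Juniper=10 → close Hollowpine (overflow 14)
  20÷4 = 5 each, +1 to first 0
Round 3: Ashgrove=26 Elkhorn=17 Ironridge=27 Juniper=15 → close Ironridge (overflow 12)
  27÷3 = 9 each, +1 to first 0
Round 4: Ashgrove=35 Elkhorn=26 Juniper=24 → close Ashgrove (overflow 20)
  35÷2 = 17 each, +1 to first 1
Round 5: Elkhorn=44 Juniper=41 → close Elkhorn (overflow 36)
  44÷1 = 44 each, +1 to first 0

Closure order: Fernhollow, Hollowpine, Ironridge, Ashgrove, Elkhorn
Last habitat: Juniper with 85 animals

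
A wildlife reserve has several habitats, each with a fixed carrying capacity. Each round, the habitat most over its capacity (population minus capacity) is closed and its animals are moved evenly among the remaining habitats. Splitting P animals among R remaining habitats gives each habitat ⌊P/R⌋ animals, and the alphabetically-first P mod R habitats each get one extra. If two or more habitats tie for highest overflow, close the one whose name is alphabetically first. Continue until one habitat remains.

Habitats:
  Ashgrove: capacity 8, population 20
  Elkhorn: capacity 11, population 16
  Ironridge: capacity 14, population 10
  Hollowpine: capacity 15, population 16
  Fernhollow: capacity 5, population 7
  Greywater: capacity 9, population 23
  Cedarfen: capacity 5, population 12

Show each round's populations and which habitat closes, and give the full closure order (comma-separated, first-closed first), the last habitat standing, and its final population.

Closure order: Greywater, Ashgrove, Cedarfen, Elkhorn, Fernhollow, Hollowpine
Last habitat: Ironridge with 104 animals

Round 1: Ashgrove=20 Cedarfen=12 Elkhorn=16 Fernhollow=7 Greywater=23 Hollowpine=16 Ironridge=10 → close Greywater (overflow 14)
  23÷6 = 3 each, +1 to first 5
Round 2: Ashgrove=24 Cedarfen=16 Elkhorn=20 Fernhollow=11 Hollowpine=20 Ironridge=13 → close Ashgrove (overflow 16)
  24÷5 = 4 each, +1 to first 4
Round 3: Cedarfen=21 Elkhorn=25 Fernhollow=16 Hollowpine=25 Ironridge=17 → close Cedarfen (overflow 16)
  21÷4 = 5 each, +1 to first 1
Round 4: Elkhorn=31 Fernhollow=21 Hollowpine=30 Ironridge=22 → close Elkhorn (overflow 20)
  31÷3 = 10 each, +1 to first 1
Round 5: Fernhollow=32 Hollowpine=40 Ironridge=32 → close Fernhollow (overflow 27)
  32÷2 = 16 each, +1 to first 0
Round 6: Hollowpine=56 Ironridge=48 → close Hollowpine (overflow 41)
  56÷1 = 56 each, +1 to first 0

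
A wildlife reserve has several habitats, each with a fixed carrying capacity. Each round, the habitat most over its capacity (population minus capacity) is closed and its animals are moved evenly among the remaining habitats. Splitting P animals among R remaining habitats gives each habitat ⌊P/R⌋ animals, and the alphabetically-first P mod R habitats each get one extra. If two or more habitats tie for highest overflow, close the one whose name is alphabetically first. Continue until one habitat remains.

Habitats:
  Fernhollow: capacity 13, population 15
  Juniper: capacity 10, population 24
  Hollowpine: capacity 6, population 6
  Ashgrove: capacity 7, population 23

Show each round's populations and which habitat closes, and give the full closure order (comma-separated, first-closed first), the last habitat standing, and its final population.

Round 1: Ashgrove=23 Fernhollow=15 Hollowpine=6 Juniper=24 → close Ashgrove (overflow 16)
  23÷3 = 7 each, +1 to first 2
Round 2: Fernhollow=23 Hollowpine=14 Juniper=31 → close Juniper (overflow 21)
  31÷2 = 15 each, +1 to first 1
Round 3: Fernhollow=39 Hollowpine=29 → close Fernhollow (overflow 26)
  39÷1 = 39 each, +1 to first 0

Closure order: Ashgrove, Juniper, Fernhollow
Last habitat: Hollowpine with 68 animals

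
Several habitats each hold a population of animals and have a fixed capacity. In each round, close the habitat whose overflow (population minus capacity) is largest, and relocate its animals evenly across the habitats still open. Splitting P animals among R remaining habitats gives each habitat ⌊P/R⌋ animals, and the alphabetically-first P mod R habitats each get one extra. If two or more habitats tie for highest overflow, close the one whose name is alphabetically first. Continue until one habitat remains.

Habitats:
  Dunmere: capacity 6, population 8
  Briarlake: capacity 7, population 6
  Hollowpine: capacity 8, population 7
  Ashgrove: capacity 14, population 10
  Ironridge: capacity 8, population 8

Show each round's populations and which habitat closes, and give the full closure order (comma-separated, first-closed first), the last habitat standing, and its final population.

Round 1: Ashgrove=10 Briarlake=6 Dunmere=8 Hollowpine=7 Ironridge=8 → close Dunmere (overflow 2)
  8÷4 = 2 each, +1 to first 0
Round 2: Ashgrove=12 Briarlake=8 Hollowpine=9 Ironridge=10 → close Ironridge (overflow 2)
  10÷3 = 3 each, +1 to first 1
Round 3: Ashgrove=16 Briarlake=11 Hollowpine=12 → close Briarlake (overflow 4)
  11÷2 = 5 each, +1 to first 1
Round 4: Ashgrove=22 Hollowpine=17 → close Hollowpine (overflow 9)
  17÷1 = 17 each, +1 to first 0

Closure order: Dunmere, Ironridge, Briarlake, Hollowpine
Last habitat: Ashgrove with 39 animals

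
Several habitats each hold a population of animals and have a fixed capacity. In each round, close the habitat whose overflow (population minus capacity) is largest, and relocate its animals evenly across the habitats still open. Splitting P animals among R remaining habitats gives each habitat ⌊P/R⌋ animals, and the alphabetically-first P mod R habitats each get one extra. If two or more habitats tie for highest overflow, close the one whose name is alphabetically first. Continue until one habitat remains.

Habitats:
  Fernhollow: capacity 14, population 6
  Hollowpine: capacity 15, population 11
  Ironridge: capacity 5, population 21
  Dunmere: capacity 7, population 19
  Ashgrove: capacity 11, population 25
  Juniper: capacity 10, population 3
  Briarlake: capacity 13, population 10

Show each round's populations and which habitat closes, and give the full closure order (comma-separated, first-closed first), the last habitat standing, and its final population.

Closure order: Ironridge, Ashgrove, Dunmere, Briarlake, Hollowpine, Fernhollow
Last habitat: Juniper with 95 animals

Round 1: Ashgrove=25 Briarlake=10 Dunmere=19 Fernhollow=6 Hollowpine=11 Ironridge=21 Juniper=3 → close Ironridge (overflow 16)
  21÷6 = 3 each, +1 to first 3
Round 2: Ashgrove=29 Briarlake=14 Dunmere=23 Fernhollow=9 Hollowpine=14 Juniper=6 → close Ashgrove (overflow 18)
  29÷5 = 5 each, +1 to first 4
Round 3: Briarlake=20 Dunmere=29 Fernhollow=15 Hollowpine=20 Juniper=11 → close Dunmere (overflow 22)
  29÷4 = 7 each, +1 to first 1
Round 4: Briarlake=28 Fernhollow=22 Hollowpine=27 Juniper=18 → close Briarlake (overflow 15)
  28÷3 = 9 each, +1 to first 1
Round 5: Fernhollow=32 Hollowpine=36 Juniper=27 → close Hollowpine (overflow 21)
  36÷2 = 18 each, +1 to first 0
Round 6: Fernhollow=50 Juniper=45 → close Fernhollow (overflow 36)
  50÷1 = 50 each, +1 to first 0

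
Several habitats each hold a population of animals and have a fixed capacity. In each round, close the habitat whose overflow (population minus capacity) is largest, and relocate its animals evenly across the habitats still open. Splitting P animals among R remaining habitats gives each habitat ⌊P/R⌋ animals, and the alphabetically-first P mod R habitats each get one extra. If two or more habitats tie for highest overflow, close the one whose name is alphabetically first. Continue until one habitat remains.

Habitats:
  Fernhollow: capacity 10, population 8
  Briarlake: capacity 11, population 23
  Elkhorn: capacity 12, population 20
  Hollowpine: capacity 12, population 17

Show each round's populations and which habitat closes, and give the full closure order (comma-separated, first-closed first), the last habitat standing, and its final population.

Round 1: Briarlake=23 Elkhorn=20 Fernhollow=8 Hollowpine=17 → close Briarlake (overflow 12)
  23÷3 = 7 each, +1 to first 2
Round 2: Elkhorn=28 Fernhollow=16 Hollowpine=24 → close Elkhorn (overflow 16)
  28÷2 = 14 each, +1 to first 0
Round 3: Fernhollow=30 Hollowpine=38 → close Hollowpine (overflow 26)
  38÷1 = 38 each, +1 to first 0

Closure order: Briarlake, Elkhorn, Hollowpine
Last habitat: Fernhollow with 68 animals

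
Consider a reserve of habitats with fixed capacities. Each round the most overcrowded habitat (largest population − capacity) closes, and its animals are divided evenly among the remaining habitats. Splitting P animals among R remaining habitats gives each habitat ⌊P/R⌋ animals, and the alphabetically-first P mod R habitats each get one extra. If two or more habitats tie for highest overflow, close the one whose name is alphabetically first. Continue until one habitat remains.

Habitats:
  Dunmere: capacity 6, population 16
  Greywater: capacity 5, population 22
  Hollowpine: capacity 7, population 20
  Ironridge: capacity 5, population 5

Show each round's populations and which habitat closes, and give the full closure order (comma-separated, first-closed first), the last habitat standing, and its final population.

Closure order: Greywater, Hollowpine, Dunmere
Last habitat: Ironridge with 63 animals

Round 1: Dunmere=16 Greywater=22 Hollowpine=20 Ironridge=5 → close Greywater (overflow 17)
  22÷3 = 7 each, +1 to first 1
Round 2: Dunmere=24 Hollowpine=27 Ironridge=12 → close Hollowpine (overflow 20)
  27÷2 = 13 each, +1 to first 1
Round 3: Dunmere=38 Ironridge=25 → close Dunmere (overflow 32)
  38÷1 = 38 each, +1 to first 0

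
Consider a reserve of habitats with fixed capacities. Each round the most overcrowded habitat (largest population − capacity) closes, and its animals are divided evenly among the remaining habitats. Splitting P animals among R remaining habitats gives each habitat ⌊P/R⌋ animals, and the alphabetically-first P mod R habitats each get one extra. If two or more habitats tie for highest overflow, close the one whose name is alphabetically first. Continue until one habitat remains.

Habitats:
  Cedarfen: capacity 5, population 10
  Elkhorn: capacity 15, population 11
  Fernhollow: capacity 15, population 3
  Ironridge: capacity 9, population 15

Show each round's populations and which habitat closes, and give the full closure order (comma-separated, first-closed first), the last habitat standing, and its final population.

Closure order: Ironridge, Cedarfen, Elkhorn
Last habitat: Fernhollow with 39 animals

Round 1: Cedarfen=10 Elkhorn=11 Fernhollow=3 Ironridge=15 → close Ironridge (overflow 6)
  15÷3 = 5 each, +1 to first 0
Round 2: Cedarfen=15 Elkhorn=16 Fernhollow=8 → close Cedarfen (overflow 10)
  15÷2 = 7 each, +1 to first 1
Round 3: Elkhorn=24 Fernhollow=15 → close Elkhorn (overflow 9)
  24÷1 = 24 each, +1 to first 0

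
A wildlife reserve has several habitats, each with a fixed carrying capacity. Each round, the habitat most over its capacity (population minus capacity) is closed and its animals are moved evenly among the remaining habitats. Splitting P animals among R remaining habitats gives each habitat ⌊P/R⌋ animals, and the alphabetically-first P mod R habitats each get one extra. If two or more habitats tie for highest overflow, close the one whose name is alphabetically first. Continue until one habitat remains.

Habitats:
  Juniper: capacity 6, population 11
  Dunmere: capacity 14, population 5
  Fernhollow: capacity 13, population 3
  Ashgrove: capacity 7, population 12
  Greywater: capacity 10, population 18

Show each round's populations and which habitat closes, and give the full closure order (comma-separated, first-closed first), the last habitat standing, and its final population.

Closure order: Greywater, Ashgrove, Juniper, Dunmere
Last habitat: Fernhollow with 49 animals

Round 1: Ashgrove=12 Dunmere=5 Fernhollow=3 Greywater=18 Juniper=11 → close Greywater (overflow 8)
  18÷4 = 4 each, +1 to first 2
Round 2: Ashgrove=17 Dunmere=10 Fernhollow=7 Juniper=15 → close Ashgrove (overflow 10)
  17÷3 = 5 each, +1 to first 2
Round 3: Dunmere=16 Fernhollow=13 Juniper=20 → close Juniper (overflow 14)
  20÷2 = 10 each, +1 to first 0
Round 4: Dunmere=26 Fernhollow=23 → close Dunmere (overflow 12)
  26÷1 = 26 each, +1 to first 0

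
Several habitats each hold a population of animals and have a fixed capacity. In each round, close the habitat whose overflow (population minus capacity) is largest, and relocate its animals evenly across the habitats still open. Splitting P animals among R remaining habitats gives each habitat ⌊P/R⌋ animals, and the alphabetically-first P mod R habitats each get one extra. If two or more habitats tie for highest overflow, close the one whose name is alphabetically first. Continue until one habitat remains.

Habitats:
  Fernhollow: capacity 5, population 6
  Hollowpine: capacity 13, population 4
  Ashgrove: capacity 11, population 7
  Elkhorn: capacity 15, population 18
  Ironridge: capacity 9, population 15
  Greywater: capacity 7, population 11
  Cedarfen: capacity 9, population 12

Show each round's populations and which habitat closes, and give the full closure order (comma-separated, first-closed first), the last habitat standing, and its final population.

Round 1: Ashgrove=7 Cedarfen=12 Elkhorn=18 Fernhollow=6 Greywater=11 Hollowpine=4 Ironridge=15 → close Ironridge (overflow 6)
  15÷6 = 2 each, +1 to first 3
Round 2: Ashgrove=10 Cedarfen=15 Elkhorn=21 Fernhollow=8 Greywater=13 Hollowpine=6 → close Cedarfen (overflow 6)
  15÷5 = 3 each, +1 to first 0
Round 3: Ashgrove=13 Elkhorn=24 Fernhollow=11 Greywater=16 Hollowpine=9 → close Elkhorn (overflow 9)
  24÷4 = 6 each, +1 to first 0
Round 4: Ashgrove=19 Fernhollow=17 Greywater=22 Hollowpine=15 → close Greywater (overflow 15)
  22÷3 = 7 each, +1 to first 1
Round 5: Ashgrove=27 Fernhollow=24 Hollowpine=22 → close Fernhollow (overflow 19)
  24÷2 = 12 each, +1 to first 0
Round 6: Ashgrove=39 Hollowpine=34 → close Ashgrove (overflow 28)
  39÷1 = 39 each, +1 to first 0

Closure order: Ironridge, Cedarfen, Elkhorn, Greywater, Fernhollow, Ashgrove
Last habitat: Hollowpine with 73 animals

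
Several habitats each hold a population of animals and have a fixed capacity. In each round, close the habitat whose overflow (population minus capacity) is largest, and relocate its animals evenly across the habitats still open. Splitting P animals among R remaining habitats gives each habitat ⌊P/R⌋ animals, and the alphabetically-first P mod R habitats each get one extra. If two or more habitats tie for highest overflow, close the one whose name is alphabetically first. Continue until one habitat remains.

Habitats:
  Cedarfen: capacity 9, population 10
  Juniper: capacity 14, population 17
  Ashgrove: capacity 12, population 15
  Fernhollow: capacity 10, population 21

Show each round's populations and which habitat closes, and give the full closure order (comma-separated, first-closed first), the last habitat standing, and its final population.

Round 1: Ashgrove=15 Cedarfen=10 Fernhollow=21 Juniper=17 → close Fernhollow (overflow 11)
  21÷3 = 7 each, +1 to first 0
Round 2: Ashgrove=22 Cedarfen=17 Juniper=24 → close Ashgrove (overflow 10)
  22÷2 = 11 each, +1 to first 0
Round 3: Cedarfen=28 Juniper=35 → close Juniper (overflow 21)
  35÷1 = 35 each, +1 to first 0

Closure order: Fernhollow, Ashgrove, Juniper
Last habitat: Cedarfen with 63 animals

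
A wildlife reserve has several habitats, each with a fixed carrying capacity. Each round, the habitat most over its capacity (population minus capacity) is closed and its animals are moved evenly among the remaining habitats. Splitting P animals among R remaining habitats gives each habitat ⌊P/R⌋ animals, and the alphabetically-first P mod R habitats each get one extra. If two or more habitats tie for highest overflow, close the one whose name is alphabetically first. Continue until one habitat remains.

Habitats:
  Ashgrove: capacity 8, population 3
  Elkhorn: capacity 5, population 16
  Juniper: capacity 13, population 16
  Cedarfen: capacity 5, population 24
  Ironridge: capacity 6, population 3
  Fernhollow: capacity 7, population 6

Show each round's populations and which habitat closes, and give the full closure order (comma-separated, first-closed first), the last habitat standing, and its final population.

Round 1: Ashgrove=3 Cedarfen=24 Elkhorn=16 Fernhollow=6 Ironridge=3 Juniper=16 → close Cedarfen (overflow 19)
  24÷5 = 4 each, +1 to first 4
Round 2: Ashgrove=8 Elkhorn=21 Fernhollow=11 Ironridge=8 Juniper=20 → close Elkhorn (overflow 16)
  21÷4 = 5 each, +1 to first 1
Round 3: Ashgrove=14 Fernhollow=16 Ironridge=13 Juniper=25 → close Juniper (overflow 12)
  25÷3 = 8 each, +1 to first 1
Round 4: Ashgrove=23 Fernhollow=24 Ironridge=21 → close Fernhollow (overflow 17)
  24÷2 = 12 each, +1 to first 0
Round 5: Ashgrove=35 Ironridge=33 → close Ashgrove (overflow 27)
  35÷1 = 35 each, +1 to first 0

Closure order: Cedarfen, Elkhorn, Juniper, Fernhollow, Ashgrove
Last habitat: Ironridge with 68 animals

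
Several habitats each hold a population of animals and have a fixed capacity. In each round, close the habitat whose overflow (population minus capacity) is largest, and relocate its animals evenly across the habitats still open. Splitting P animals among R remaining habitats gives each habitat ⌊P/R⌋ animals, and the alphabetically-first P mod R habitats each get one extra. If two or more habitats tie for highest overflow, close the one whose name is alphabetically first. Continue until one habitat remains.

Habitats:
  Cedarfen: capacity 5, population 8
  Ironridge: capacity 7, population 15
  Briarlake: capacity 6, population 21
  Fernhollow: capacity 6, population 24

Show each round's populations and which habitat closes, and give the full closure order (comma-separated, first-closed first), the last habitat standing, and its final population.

Round 1: Briarlake=21 Cedarfen=8 Fernhollow=24 Ironridge=15 → close Fernhollow (overflow 18)
  24÷3 = 8 each, +1 to first 0
Round 2: Briarlake=29 Cedarfen=16 Ironridge=23 → close Briarlake (overflow 23)
  29÷2 = 14 each, +1 to first 1
Round 3: Cedarfen=31 Ironridge=37 → close Ironridge (overflow 30)
  37÷1 = 37 each, +1 to first 0

Closure order: Fernhollow, Briarlake, Ironridge
Last habitat: Cedarfen with 68 animals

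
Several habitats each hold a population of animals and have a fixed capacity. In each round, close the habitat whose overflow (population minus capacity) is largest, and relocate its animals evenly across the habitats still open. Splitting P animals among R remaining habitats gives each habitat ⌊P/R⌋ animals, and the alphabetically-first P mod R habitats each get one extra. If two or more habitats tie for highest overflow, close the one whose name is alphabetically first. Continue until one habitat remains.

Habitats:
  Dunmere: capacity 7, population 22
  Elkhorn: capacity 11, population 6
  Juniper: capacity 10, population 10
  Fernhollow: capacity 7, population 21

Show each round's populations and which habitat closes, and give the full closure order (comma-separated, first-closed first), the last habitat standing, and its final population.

Round 1: Dunmere=22 Elkhorn=6 Fernhollow=21 Juniper=10 → close Dunmere (overflow 15)
  22÷3 = 7 each, +1 to first 1
Round 2: Elkhorn=14 Fernhollow=28 Juniper=17 → close Fernhollow (overflow 21)
  28÷2 = 14 each, +1 to first 0
Round 3: Elkhorn=28 Juniper=31 → close Juniper (overflow 21)
  31÷1 = 31 each, +1 to first 0

Closure order: Dunmere, Fernhollow, Juniper
Last habitat: Elkhorn with 59 animals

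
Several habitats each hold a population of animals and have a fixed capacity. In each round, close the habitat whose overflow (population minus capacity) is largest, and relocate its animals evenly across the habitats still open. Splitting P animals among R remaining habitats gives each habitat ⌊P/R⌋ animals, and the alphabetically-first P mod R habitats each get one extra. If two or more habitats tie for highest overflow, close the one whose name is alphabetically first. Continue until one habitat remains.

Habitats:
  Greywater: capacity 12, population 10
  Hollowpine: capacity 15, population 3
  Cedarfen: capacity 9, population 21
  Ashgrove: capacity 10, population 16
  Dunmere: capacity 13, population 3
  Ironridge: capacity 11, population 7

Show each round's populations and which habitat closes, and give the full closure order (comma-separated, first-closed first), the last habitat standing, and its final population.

Closure order: Cedarfen, Ashgrove, Greywater, Ironridge, Dunmere
Last habitat: Hollowpine with 60 animals

Round 1: Ashgrove=16 Cedarfen=21 Dunmere=3 Greywater=10 Hollowpine=3 Ironridge=7 → close Cedarfen (overflow 12)
  21÷5 = 4 each, +1 to first 1
Round 2: Ashgrove=21 Dunmere=7 Greywater=14 Hollowpine=7 Ironridge=11 → close Ashgrove (overflow 11)
  21÷4 = 5 each, +1 to first 1
Round 3: Dunmere=13 Greywater=19 Hollowpine=12 Ironridge=16 → close Greywater (overflow 7)
  19÷3 = 6 each, +1 to first 1
Round 4: Dunmere=20 Hollowpine=18 Ironridge=22 → close Ironridge (overflow 11)
  22÷2 = 11 each, +1 to first 0
Round 5: Dunmere=31 Hollowpine=29 → close Dunmere (overflow 18)
  31÷1 = 31 each, +1 to first 0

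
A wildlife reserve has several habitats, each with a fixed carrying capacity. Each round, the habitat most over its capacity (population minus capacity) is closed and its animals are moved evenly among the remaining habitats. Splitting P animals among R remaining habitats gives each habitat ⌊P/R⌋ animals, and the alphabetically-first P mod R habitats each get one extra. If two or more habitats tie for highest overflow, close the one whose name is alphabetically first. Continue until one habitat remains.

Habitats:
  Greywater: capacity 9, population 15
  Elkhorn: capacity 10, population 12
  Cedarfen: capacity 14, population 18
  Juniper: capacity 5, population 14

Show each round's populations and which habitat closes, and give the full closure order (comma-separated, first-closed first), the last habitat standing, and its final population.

Round 1: Cedarfen=18 Elkhorn=12 Greywater=15 Juniper=14 → close Juniper (overflow 9)
  14÷3 = 4 each, +1 to first 2
Round 2: Cedarfen=23 Elkhorn=17 Greywater=19 → close Greywater (overflow 10)
  19÷2 = 9 each, +1 to first 1
Round 3: Cedarfen=33 Elkhorn=26 → close Cedarfen (overflow 19)
  33÷1 = 33 each, +1 to first 0

Closure order: Juniper, Greywater, Cedarfen
Last habitat: Elkhorn with 59 animals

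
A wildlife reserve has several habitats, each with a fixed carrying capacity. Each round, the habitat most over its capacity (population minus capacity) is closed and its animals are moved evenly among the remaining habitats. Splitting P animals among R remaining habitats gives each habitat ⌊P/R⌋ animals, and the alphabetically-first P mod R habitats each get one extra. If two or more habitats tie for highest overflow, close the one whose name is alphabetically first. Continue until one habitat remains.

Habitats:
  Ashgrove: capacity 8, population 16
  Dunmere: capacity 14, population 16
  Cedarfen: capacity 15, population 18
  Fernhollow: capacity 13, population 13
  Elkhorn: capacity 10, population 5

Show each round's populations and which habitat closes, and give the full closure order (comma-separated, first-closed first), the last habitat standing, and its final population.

Closure order: Ashgrove, Cedarfen, Dunmere, Fernhollow
Last habitat: Elkhorn with 68 animals

Round 1: Ashgrove=16 Cedarfen=18 Dunmere=16 Elkhorn=5 Fernhollow=13 → close Ashgrove (overflow 8)
  16÷4 = 4 each, +1 to first 0
Round 2: Cedarfen=22 Dunmere=20 Elkhorn=9 Fernhollow=17 → close Cedarfen (overflow 7)
  22÷3 = 7 each, +1 to first 1
Round 3: Dunmere=28 Elkhorn=16 Fernhollow=24 → close Dunmere (overflow 14)
  28÷2 = 14 each, +1 to first 0
Round 4: Elkhorn=30 Fernhollow=38 → close Fernhollow (overflow 25)
  38÷1 = 38 each, +1 to first 0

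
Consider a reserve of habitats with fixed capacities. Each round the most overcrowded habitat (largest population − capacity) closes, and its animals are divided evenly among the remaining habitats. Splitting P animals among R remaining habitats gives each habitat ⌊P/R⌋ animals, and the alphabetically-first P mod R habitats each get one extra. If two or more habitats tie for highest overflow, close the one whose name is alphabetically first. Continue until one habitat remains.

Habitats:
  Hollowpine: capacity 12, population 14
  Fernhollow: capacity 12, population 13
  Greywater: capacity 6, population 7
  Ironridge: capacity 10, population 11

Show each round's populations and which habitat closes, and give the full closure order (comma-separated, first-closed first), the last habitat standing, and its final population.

Round 1: Fernhollow=13 Greywater=7 Hollowpine=14 Ironridge=11 → close Hollowpine (overflow 2)
  14÷3 = 4 each, +1 to first 2
Round 2: Fernhollow=18 Greywater=12 Ironridge=15 → close Fernhollow (overflow 6)
  18÷2 = 9 each, +1 to first 0
Round 3: Greywater=21 Ironridge=24 → close Greywater (overflow 15)
  21÷1 = 21 each, +1 to first 0

Closure order: Hollowpine, Fernhollow, Greywater
Last habitat: Ironridge with 45 animals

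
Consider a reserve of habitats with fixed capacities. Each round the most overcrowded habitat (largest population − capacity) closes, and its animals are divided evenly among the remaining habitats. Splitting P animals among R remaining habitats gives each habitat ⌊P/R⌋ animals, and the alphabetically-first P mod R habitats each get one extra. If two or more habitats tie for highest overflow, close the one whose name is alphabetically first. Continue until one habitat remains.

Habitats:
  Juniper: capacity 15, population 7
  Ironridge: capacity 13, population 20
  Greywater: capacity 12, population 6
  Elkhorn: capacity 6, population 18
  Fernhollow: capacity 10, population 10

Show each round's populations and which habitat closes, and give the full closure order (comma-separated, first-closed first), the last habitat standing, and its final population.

Round 1: Elkhorn=18 Fernhollow=10 Greywater=6 Ironridge=20 Juniper=7 → close Elkhorn (overflow 12)
  18÷4 = 4 each, +1 to first 2
Round 2: Fernhollow=15 Greywater=11 Ironridge=24 Juniper=11 → close Ironridge (overflow 11)
  24÷3 = 8 each, +1 to first 0
Round 3: Fernhollow=23 Greywater=19 Juniper=19 → close Fernhollow (overflow 13)
  23÷2 = 11 each, +1 to first 1
Round 4: Greywater=31 Juniper=30 → close Greywater (overflow 19)
  31÷1 = 31 each, +1 to first 0

Closure order: Elkhorn, Ironridge, Fernhollow, Greywater
Last habitat: Juniper with 61 animals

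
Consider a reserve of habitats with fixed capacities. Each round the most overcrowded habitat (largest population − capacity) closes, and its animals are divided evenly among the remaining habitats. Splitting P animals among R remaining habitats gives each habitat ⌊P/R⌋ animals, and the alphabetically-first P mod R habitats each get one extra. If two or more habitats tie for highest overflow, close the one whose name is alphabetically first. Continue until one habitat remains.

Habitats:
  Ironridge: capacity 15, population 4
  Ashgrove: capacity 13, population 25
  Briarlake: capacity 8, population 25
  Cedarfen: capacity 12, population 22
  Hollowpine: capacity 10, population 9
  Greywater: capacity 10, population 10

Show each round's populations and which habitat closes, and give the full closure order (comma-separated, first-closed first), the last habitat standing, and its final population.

Round 1: Ashgrove=25 Briarlake=25 Cedarfen=22 Greywater=10 Hollowpine=9 Ironridge=4 → close Briarlake (overflow 17)
  25÷5 = 5 each, +1 to first 0
Round 2: Ashgrove=30 Cedarfen=27 Greywater=15 Hollowpine=14 Ironridge=9 → close Ashgrove (overflow 17)
  30÷4 = 7 each, +1 to first 2
Round 3: Cedarfen=35 Greywater=23 Hollowpine=21 Ironridge=16 → close Cedarfen (overflow 23)
  35÷3 = 11 each, +1 to first 2
Round 4: Greywater=35 Hollowpine=33 Ironridge=27 → close Greywater (overflow 25)
  35÷2 = 17 each, +1 to first 1
Round 5: Hollowpine=51 Ironridge=44 → close Hollowpine (overflow 41)
  51÷1 = 51 each, +1 to first 0

Closure order: Briarlake, Ashgrove, Cedarfen, Greywater, Hollowpine
Last habitat: Ironridge with 95 animals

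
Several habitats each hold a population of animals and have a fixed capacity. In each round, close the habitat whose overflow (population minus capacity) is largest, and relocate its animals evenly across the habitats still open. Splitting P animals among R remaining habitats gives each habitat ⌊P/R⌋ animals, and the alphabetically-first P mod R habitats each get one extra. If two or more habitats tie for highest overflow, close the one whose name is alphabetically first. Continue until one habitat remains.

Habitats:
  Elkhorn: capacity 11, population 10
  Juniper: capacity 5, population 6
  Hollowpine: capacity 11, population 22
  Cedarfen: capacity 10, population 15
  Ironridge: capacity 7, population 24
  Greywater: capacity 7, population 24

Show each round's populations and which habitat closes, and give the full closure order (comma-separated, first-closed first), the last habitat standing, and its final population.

Round 1: Cedarfen=15 Elkhorn=10 Greywater=24 Hollowpine=22 Ironridge=24 Juniper=6 → close Greywater (overflow 17)
  24÷5 = 4 each, +1 to first 4
Round 2: Cedarfen=20 Elkhorn=15 Hollowpine=27 Ironridge=29 Juniper=10 → close Ironridge (overflow 22)
  29÷4 = 7 each, +1 to first 1
Round 3: Cedarfen=28 Elkhorn=22 Hollowpine=34 Juniper=17 → close Hollowpine (overflow 23)
  34÷3 = 11 each, +1 to first 1
Round 4: Cedarfen=40 Elkhorn=33 Juniper=28 → close Cedarfen (overflow 30)
  40÷2 = 20 each, +1 to first 0
Round 5: Elkhorn=53 Juniper=48 → close Juniper (overflow 43)
  48÷1 = 48 each, +1 to first 0

Closure order: Greywater, Ironridge, Hollowpine, Cedarfen, Juniper
Last habitat: Elkhorn with 101 animals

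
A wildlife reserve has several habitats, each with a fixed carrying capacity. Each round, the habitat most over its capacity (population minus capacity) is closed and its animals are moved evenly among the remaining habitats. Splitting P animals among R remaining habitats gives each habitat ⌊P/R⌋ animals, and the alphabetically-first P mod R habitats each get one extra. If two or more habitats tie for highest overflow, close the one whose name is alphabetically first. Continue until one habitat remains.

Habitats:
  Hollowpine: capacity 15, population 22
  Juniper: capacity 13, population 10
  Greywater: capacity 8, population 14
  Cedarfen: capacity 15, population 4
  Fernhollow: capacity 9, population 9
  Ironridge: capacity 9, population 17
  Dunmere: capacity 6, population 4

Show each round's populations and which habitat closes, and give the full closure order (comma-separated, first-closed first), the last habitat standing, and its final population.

Round 1: Cedarfen=4 Dunmere=4 Fernhollow=9 Greywater=14 Hollowpine=22 Ironridge=17 Juniper=10 → close Ironridge (overflow 8)
  17÷6 = 2 each, +1 to first 5
Round 2: Cedarfen=7 Dunmere=7 Fernhollow=12 Greywater=17 Hollowpine=25 Juniper=12 → close Hollowpine (overflow 10)
  25÷5 = 5 each, +1 to first 0
Round 3: Cedarfen=12 Dunmere=12 Fernhollow=17 Greywater=22 Juniper=17 → close Greywater (overflow 14)
  22÷4 = 5 each, +1 to first 2
Round 4: Cedarfen=18 Dunmere=18 Fernhollow=22 Juniper=22 → close Fernhollow (overflow 13)
  22÷3 = 7 each, +1 to first 1
Round 5: Cedarfen=26 Dunmere=25 Juniper=29 → close Dunmere (overflow 19)
  25÷2 = 12 each, +1 to first 1
Round 6: Cedarfen=39 Juniper=41 → close Juniper (overflow 28)
  41÷1 = 41 each, +1 to first 0

Closure order: Ironridge, Hollowpine, Greywater, Fernhollow, Dunmere, Juniper
Last habitat: Cedarfen with 80 animals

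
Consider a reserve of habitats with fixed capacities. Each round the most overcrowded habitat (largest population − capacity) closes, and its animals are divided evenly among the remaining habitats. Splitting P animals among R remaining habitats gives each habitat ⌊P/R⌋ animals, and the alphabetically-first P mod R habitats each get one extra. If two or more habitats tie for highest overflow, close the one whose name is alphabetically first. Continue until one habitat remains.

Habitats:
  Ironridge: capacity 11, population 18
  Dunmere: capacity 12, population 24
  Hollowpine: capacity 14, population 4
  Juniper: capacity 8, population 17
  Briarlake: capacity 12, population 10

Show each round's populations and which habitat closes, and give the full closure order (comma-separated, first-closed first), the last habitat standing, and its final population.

Closure order: Dunmere, Juniper, Ironridge, Briarlake
Last habitat: Hollowpine with 73 animals

Round 1: Briarlake=10 Dunmere=24 Hollowpine=4 Ironridge=18 Juniper=17 → close Dunmere (overflow 12)
  24÷4 = 6 each, +1 to first 0
Round 2: Briarlake=16 Hollowpine=10 Ironridge=24 Juniper=23 → close Juniper (overflow 15)
  23÷3 = 7 each, +1 to first 2
Round 3: Briarlake=24 Hollowpine=18 Ironridge=31 → close Ironridge (overflow 20)
  31÷2 = 15 each, +1 to first 1
Round 4: Briarlake=40 Hollowpine=33 → close Briarlake (overflow 28)
  40÷1 = 40 each, +1 to first 0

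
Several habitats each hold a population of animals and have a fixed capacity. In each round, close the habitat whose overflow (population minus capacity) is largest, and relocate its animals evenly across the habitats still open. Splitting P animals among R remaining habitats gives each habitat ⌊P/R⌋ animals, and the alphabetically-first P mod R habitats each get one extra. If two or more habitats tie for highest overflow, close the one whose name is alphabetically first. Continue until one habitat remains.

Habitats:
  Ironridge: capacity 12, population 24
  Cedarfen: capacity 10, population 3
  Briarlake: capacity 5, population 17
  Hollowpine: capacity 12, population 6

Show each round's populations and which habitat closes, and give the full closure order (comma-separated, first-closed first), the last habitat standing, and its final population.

Round 1: Briarlake=17 Cedarfen=3 Hollowpine=6 Ironridge=24 → close Briarlake (overflow 12)
  17÷3 = 5 each, +1 to first 2
Round 2: Cedarfen=9 Hollowpine=12 Ironridge=29 → close Ironridge (overflow 17)
  29÷2 = 14 each, +1 to first 1
Round 3: Cedarfen=24 Hollowpine=26 → close Cedarfen (overflow 14)
  24÷1 = 24 each, +1 to first 0

Closure order: Briarlake, Ironridge, Cedarfen
Last habitat: Hollowpine with 50 animals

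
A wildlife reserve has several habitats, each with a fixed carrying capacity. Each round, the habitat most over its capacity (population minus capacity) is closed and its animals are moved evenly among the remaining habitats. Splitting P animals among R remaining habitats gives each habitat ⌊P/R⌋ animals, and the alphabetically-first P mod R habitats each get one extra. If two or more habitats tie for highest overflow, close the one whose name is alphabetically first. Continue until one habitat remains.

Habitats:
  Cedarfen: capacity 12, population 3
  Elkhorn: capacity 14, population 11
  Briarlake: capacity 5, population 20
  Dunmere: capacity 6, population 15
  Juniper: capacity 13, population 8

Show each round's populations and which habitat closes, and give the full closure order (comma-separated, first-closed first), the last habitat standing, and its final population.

Closure order: Briarlake, Dunmere, Elkhorn, Juniper
Last habitat: Cedarfen with 57 animals

Round 1: Briarlake=20 Cedarfen=3 Dunmere=15 Elkhorn=11 Juniper=8 → close Briarlake (overflow 15)
  20÷4 = 5 each, +1 to first 0
Round 2: Cedarfen=8 Dunmere=20 Elkhorn=16 Juniper=13 → close Dunmere (overflow 14)
  20÷3 = 6 each, +1 to first 2
Round 3: Cedarfen=15 Elkhorn=23 Juniper=19 → close Elkhorn (overflow 9)
  23÷2 = 11 each, +1 to first 1
Round 4: Cedarfen=27 Juniper=30 → close Juniper (overflow 17)
  30÷1 = 30 each, +1 to first 0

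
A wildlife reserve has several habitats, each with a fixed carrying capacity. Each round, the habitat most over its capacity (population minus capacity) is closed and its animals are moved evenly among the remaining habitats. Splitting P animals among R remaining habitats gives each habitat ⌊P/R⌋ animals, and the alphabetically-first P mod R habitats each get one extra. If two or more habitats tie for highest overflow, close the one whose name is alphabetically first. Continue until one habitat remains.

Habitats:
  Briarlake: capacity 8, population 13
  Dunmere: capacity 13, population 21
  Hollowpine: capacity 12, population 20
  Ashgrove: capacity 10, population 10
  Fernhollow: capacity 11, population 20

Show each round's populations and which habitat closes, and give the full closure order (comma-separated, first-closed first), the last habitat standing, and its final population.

Round 1: Ashgrove=10 Briarlake=13 Dunmere=21 Fernhollow=20 Hollowpine=20 → close Fernhollow (overflow 9)
  20÷4 = 5 each, +1 to first 0
Round 2: Ashgrove=15 Briarlake=18 Dunmere=26 Hollowpine=25 → close Dunmere (overflow 13)
  26÷3 = 8 each, +1 to first 2
Round 3: Ashgrove=24 Briarlake=27 Hollowpine=33 → close Hollowpine (overflow 21)
  33÷2 = 16 each, +1 to first 1
Round 4: Ashgrove=41 Briarlake=43 → close Briarlake (overflow 35)
  43÷1 = 43 each, +1 to first 0

Closure order: Fernhollow, Dunmere, Hollowpine, Briarlake
Last habitat: Ashgrove with 84 animals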